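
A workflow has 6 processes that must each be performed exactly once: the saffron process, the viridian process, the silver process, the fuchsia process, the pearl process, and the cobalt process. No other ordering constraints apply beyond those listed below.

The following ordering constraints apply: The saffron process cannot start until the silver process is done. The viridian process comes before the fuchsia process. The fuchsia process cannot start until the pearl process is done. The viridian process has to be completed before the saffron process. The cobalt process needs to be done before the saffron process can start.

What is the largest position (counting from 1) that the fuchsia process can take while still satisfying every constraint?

No constraint forces any process after the fuchsia process, so it can be placed last, in position 6.

6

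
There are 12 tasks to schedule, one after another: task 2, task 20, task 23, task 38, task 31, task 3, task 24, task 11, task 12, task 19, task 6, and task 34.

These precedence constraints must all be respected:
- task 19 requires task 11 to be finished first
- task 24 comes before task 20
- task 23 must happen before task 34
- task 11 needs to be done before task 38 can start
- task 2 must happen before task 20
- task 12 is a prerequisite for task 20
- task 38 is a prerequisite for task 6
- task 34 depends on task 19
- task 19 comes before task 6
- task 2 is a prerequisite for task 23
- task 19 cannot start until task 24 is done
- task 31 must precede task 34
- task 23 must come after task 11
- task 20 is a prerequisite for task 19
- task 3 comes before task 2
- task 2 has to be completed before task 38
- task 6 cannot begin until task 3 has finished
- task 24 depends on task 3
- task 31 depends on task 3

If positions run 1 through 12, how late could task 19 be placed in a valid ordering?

The tasks that are forced after task 19, directly or by a chain of constraints, are task 6, task 34. That's 2 tasks.
So at least 2 tasks follow task 19, putting task 19 no later than position 10. That position is achievable by scheduling everything else first.

10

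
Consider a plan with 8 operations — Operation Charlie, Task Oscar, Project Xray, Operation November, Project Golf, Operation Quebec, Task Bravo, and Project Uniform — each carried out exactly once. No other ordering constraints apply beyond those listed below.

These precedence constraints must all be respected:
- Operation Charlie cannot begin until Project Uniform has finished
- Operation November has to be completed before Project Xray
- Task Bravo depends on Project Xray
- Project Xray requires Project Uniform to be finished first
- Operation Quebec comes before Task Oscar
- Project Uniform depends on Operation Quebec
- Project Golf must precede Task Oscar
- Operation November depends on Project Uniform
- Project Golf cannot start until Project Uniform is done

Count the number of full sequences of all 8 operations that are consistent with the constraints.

60

Only Operation Quebec has no prerequisites, so it must go first.
Counting all ways to extend the partial order to a total order gives 60.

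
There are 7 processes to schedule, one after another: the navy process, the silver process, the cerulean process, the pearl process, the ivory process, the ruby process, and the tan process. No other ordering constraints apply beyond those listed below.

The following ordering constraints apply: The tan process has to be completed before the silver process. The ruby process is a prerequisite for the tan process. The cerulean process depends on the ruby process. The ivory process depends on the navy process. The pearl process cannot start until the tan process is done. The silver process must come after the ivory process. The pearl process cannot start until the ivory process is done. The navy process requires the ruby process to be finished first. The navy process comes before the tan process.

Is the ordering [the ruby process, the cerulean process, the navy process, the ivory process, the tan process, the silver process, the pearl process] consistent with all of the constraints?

Yes

Every stated constraint is respected: the ruby process sits at position 1, ahead of the tan process at position 5, and each of the other listed pairs likewise has the predecessor earlier in the sequence.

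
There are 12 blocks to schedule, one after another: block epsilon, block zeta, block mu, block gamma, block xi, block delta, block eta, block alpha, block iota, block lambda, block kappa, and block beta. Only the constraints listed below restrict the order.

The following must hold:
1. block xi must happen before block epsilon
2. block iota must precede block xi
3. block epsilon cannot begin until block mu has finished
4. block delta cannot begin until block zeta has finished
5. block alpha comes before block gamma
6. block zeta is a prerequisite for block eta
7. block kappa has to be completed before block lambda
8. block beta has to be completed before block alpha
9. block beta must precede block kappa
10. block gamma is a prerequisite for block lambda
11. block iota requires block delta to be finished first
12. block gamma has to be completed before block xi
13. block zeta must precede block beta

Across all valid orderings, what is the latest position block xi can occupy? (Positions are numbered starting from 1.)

11

The only block forced after block xi (directly or by a chain) is block epsilon.
With 1 mandatory successor out of 12 blocks total, the latest slot for block xi is 12−1 = 11, and it's reachable by doing all non-successors before block xi.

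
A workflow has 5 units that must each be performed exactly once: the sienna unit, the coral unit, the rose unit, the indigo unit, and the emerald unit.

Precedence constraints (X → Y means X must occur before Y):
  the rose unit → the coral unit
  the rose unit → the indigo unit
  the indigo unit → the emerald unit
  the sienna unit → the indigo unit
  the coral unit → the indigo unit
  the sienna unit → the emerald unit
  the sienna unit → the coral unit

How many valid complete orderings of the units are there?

2

The units with no prerequisites are the sienna unit, the rose unit; any of them can be placed first.
Enumerating by repeatedly choosing an available unit (one whose prerequisites are all placed) gives 2 distinct complete orderings.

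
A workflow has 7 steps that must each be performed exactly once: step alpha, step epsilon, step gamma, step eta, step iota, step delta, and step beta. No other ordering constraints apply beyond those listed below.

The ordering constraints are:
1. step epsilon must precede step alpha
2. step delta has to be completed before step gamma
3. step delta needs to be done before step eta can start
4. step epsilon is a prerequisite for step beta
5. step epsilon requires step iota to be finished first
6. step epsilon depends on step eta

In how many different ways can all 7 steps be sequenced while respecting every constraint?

2 steps have no prerequisites (step iota, step delta), so any of them could come first.
Enumerating by repeatedly choosing an available step (one whose prerequisites are all placed) gives 34 distinct complete orderings.

34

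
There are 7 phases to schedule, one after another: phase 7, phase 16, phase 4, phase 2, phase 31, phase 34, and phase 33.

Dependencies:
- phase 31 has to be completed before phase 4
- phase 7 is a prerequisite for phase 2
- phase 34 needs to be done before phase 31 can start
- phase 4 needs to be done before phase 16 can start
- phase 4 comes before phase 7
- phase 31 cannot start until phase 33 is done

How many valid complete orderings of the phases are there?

The phases with no prerequisites are phase 34, phase 33; any of them can be placed first.
Counting all ways to extend the partial order to a total order gives 6.

6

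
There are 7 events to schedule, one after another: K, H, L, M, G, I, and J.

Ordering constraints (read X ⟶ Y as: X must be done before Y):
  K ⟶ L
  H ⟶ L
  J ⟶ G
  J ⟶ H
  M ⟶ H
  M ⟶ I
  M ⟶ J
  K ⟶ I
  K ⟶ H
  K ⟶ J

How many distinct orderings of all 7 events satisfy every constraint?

30

2 events have no prerequisites (K, M), so any of them could come first.
Systematically extending each partial ordering one event at a time and counting, there are 30 complete orderings.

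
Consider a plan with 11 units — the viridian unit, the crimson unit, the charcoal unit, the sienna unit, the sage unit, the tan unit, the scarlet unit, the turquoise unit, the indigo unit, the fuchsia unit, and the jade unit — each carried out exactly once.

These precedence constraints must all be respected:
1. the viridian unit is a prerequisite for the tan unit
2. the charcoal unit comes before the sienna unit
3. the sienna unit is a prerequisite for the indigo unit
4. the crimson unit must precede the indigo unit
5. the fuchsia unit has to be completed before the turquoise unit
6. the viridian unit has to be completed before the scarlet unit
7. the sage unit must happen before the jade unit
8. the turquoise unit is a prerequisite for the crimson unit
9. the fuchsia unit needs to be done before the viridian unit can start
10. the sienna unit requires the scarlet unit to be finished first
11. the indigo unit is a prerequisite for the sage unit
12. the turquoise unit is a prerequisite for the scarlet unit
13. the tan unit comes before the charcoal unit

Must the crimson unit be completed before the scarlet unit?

No chain of constraints connects the crimson unit to the scarlet unit in either direction.
So the crimson unit can come before the scarlet unit or after — it is not forced.

No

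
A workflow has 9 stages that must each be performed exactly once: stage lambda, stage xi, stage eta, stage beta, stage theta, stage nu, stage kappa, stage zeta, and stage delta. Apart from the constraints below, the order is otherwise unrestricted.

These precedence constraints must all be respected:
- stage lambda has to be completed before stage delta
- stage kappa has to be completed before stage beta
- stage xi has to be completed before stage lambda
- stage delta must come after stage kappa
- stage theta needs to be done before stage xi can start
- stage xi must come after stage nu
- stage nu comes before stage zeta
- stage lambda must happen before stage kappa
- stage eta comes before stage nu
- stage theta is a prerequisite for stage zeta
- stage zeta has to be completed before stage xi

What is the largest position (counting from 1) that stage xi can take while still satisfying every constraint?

5

Following every chain forward from stage xi, the stages that must come later are stage lambda, stage beta, stage kappa, stage delta — 4 of them.
So at least 4 stages follow stage xi, putting stage xi no later than position 5. That position is achievable by scheduling everything else first.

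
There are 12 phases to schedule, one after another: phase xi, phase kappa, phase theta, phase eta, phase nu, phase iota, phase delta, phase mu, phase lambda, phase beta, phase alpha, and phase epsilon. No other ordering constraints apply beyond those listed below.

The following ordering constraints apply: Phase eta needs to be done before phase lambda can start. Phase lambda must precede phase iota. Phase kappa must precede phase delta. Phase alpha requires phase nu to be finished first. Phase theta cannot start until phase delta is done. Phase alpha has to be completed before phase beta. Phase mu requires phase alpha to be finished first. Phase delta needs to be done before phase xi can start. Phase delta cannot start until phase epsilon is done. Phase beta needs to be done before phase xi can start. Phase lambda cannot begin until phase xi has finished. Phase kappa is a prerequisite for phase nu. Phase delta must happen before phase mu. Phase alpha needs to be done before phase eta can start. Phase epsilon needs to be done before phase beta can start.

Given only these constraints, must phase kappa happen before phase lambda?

Yes

Chaining the stated constraints: phase kappa → phase delta → phase xi → phase lambda.
That forces phase kappa before phase lambda in every valid schedule.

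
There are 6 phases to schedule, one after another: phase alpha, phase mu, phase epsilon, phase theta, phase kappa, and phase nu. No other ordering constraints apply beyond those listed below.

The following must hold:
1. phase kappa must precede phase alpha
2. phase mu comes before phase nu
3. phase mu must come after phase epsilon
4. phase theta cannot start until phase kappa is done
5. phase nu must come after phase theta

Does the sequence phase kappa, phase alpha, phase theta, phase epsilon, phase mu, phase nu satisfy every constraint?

Yes

Checking each listed constraint against this order: for instance, phase theta is in position 3 and phase nu in position 6, so that constraint holds — and the remaining constraints check out the same way.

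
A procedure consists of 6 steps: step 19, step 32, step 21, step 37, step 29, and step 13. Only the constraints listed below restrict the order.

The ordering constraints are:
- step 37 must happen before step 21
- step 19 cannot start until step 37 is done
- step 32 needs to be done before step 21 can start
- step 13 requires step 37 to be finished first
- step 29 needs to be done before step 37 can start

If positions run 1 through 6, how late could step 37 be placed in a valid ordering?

Every step that must follow step 37 has to come after it. Tracing all chains starting from step 37, those steps are: step 19, step 21, step 13 — 3 in total.
So at least 3 steps follow step 37, putting step 37 no later than position 3. That position is achievable by scheduling everything else first.

3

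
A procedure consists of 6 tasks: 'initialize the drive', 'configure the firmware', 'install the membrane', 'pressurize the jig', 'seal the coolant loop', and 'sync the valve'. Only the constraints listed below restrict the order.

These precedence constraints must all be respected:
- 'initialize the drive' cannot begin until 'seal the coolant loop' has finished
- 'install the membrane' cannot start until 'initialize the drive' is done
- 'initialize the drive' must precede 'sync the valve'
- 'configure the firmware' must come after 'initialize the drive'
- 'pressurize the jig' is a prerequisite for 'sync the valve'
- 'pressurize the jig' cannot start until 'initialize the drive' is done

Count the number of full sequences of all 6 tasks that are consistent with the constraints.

12

'seal the coolant loop' is the only task with nothing required before it, so every ordering starts there.
Counting all ways to extend the partial order to a total order gives 12.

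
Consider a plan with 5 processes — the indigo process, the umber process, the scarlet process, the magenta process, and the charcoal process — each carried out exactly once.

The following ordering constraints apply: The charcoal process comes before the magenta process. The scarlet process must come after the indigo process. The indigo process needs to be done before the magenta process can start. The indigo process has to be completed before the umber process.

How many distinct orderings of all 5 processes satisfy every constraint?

18

2 processes have no prerequisites (the indigo process, the charcoal process), so any of them could come first.
Counting all ways to extend the partial order to a total order gives 18.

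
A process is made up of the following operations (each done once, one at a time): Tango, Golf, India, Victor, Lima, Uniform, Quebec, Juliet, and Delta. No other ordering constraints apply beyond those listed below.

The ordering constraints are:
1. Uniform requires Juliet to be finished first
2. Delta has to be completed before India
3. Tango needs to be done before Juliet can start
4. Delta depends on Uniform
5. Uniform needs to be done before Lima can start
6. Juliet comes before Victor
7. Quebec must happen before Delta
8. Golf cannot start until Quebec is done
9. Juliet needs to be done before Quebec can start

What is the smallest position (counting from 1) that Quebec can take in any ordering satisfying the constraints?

The operations that are forced before Quebec, directly or transitively, are Tango, Juliet. That's 2 operations.
With 2 mandatory predecessors, the earliest Quebec can sit is position 2+1 = 3, and placing just those 2 first achieves it.

3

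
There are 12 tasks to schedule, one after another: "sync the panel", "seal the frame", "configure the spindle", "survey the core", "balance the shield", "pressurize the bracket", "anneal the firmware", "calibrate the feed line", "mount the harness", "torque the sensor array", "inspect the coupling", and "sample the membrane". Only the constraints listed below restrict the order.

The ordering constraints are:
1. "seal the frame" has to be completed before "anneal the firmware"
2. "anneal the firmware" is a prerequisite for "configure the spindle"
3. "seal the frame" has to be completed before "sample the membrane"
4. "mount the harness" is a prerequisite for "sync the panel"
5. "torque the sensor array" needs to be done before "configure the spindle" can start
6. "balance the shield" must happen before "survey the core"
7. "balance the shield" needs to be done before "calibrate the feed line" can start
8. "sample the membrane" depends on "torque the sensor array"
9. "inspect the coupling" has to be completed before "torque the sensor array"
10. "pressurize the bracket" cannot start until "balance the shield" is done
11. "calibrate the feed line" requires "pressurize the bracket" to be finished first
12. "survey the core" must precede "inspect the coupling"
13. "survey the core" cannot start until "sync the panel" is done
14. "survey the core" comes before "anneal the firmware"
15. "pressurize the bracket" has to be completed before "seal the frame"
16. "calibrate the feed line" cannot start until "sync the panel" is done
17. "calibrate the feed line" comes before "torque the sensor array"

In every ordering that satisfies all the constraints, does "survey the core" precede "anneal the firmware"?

Yes

There is a constraint chain "survey the core" → "anneal the firmware".
Hence "survey the core" necessarily comes before "anneal the firmware".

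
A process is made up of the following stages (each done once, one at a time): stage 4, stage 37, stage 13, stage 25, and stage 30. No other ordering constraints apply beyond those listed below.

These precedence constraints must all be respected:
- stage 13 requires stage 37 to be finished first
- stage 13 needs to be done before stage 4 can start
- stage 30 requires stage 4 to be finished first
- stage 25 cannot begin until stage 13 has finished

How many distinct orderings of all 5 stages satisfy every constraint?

Only stage 37 has no prerequisites, so it must go first.
Systematically extending each partial ordering one stage at a time and counting, there are 3 complete orderings.

3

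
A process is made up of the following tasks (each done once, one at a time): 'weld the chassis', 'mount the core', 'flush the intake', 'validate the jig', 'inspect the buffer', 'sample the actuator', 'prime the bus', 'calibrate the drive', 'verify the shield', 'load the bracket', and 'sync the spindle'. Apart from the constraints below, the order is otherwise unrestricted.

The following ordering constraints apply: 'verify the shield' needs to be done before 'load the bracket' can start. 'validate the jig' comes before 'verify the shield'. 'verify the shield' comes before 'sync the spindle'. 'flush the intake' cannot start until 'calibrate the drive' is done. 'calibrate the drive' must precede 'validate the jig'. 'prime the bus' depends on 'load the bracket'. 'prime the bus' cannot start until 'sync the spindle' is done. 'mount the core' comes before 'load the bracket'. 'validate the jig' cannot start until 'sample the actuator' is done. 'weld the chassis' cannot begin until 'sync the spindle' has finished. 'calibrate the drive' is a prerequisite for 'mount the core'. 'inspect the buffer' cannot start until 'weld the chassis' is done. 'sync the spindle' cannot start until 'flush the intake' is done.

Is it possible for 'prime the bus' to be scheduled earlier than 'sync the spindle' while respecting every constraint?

No

Following 'sync the spindle' → 'prime the bus', 'sync the spindle' must precede 'prime the bus' in every valid ordering.
So no valid ordering can have 'prime the bus' before 'sync the spindle'.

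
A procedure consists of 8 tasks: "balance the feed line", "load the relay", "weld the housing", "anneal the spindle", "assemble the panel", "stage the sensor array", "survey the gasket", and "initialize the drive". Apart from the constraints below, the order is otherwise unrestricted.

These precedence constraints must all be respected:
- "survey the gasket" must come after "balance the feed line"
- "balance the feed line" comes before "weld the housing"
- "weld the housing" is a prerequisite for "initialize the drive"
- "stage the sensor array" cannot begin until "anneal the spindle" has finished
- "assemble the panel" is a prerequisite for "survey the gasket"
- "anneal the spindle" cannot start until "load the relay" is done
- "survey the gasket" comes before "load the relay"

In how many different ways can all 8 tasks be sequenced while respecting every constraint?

36

2 tasks have no prerequisites ("balance the feed line", "assemble the panel"), so any of them could come first.
Systematically extending each partial ordering one task at a time and counting, there are 36 complete orderings.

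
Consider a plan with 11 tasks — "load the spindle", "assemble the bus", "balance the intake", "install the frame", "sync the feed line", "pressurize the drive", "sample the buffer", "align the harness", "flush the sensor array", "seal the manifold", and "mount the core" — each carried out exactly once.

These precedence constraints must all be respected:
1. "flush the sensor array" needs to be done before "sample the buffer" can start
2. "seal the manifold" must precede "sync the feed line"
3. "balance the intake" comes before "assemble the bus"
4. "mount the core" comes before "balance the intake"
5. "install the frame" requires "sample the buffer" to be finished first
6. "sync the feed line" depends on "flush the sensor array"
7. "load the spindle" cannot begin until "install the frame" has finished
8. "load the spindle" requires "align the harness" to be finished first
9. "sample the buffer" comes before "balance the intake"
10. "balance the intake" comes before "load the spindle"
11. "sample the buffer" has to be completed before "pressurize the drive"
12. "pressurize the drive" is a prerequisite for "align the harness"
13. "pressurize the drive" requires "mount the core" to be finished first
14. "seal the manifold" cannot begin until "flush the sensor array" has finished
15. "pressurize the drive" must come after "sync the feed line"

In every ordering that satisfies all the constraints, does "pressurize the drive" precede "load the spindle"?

Yes

There is a constraint chain "pressurize the drive" → "align the harness" → "load the spindle".
So "pressurize the drive" must precede "load the spindle" in any valid ordering.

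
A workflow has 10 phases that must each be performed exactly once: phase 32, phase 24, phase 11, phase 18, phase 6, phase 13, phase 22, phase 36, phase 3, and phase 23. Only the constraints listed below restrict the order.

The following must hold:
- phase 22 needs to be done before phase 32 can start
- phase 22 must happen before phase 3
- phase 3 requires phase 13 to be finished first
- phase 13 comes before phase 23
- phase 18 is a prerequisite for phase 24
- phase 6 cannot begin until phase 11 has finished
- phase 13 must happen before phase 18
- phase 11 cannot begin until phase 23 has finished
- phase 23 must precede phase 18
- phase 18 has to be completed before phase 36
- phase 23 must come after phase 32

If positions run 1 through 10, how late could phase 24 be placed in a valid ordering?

Nothing depends on phase 24, so it can be the final phase, position 10.

10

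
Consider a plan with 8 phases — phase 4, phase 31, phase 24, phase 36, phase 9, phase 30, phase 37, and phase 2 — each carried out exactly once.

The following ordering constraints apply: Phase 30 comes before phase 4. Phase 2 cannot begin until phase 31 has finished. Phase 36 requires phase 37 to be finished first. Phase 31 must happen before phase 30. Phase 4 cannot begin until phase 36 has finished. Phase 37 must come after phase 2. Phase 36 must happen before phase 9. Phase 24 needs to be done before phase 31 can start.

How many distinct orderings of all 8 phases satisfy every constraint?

Only phase 24 has no prerequisites, so it must go first.
Enumerating by repeatedly choosing an available phase (one whose prerequisites are all placed) gives 9 distinct complete orderings.

9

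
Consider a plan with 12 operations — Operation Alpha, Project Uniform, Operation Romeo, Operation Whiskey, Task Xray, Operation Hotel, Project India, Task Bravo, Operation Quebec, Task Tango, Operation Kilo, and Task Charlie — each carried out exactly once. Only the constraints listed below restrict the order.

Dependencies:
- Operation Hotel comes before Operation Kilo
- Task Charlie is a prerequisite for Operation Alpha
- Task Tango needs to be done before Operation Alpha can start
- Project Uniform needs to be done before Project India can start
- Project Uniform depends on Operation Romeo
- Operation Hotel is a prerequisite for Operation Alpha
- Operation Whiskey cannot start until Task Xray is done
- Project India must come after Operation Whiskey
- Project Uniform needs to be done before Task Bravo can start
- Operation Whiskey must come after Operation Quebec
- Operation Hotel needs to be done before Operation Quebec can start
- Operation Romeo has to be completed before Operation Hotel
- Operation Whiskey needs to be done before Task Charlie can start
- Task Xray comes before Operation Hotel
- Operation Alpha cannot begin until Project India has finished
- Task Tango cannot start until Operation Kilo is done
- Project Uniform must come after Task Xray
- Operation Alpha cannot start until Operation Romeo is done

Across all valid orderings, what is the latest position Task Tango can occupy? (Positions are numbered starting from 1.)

11

The only operation forced after Task Tango (directly or by a chain) is Operation Alpha.
So at least 1 operation follows Task Tango, putting Task Tango no later than position 11. That position is achievable by scheduling everything else first.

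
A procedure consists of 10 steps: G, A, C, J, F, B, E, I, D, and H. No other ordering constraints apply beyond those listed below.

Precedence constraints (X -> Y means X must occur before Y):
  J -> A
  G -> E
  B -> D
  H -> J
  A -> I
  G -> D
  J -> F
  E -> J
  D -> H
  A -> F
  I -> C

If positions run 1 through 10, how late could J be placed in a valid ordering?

Following every chain forward from J, the steps that must come later are A, C, F, I — 4 of them.
With 4 mandatory successors out of 10 steps total, the latest slot for J is 10−4 = 6, and it's reachable by doing all non-successors before J.

6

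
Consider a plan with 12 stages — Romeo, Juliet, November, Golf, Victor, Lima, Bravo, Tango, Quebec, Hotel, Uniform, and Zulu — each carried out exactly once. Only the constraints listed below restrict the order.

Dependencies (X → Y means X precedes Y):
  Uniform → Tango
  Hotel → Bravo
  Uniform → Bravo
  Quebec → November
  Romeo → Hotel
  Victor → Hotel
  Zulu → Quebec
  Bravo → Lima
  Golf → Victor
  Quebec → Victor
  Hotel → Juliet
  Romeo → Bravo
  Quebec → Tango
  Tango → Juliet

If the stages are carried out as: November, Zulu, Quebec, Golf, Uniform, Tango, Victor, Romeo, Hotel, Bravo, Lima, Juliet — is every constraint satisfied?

No

Here Quebec comes after November.
That contradicts the constraint that Quebec must precede November.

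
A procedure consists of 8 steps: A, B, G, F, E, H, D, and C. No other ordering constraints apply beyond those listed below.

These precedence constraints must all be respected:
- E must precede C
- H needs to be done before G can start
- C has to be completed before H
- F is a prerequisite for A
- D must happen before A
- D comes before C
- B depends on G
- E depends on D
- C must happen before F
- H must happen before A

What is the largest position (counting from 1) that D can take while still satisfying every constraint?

1

Following every chain forward from D, the steps that must come later are A, B, G, F, E, H, C — 7 of them.
So at least 7 steps follow D, putting D no later than position 1. That position is achievable by scheduling everything else first.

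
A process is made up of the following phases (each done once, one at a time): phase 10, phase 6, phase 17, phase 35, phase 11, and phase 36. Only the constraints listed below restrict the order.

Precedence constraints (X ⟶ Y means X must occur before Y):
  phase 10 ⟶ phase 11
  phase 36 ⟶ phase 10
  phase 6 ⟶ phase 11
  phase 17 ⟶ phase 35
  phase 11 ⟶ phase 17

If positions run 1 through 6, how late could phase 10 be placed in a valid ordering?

Every phase that must follow phase 10 has to come after it. Tracing all chains starting from phase 10, those phases are: phase 17, phase 35, phase 11 — 3 in total.
With 3 mandatory successors out of 6 phases total, the latest slot for phase 10 is 6−3 = 3, and it's reachable by doing all non-successors before phase 10.

3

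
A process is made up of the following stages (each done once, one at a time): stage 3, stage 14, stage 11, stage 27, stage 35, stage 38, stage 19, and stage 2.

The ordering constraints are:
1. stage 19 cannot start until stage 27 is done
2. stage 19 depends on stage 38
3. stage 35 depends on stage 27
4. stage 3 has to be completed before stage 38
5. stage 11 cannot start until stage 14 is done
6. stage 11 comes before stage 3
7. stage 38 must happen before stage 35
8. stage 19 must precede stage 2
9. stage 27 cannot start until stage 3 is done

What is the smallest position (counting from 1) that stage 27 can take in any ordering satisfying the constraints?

4

The stages that are forced before stage 27, directly or transitively, are stage 3, stage 14, stage 11. That's 3 stages.
So at minimum 3 stages come before stage 27, putting stage 27 no earlier than position 4. That position is achievable by scheduling exactly those predecessors first.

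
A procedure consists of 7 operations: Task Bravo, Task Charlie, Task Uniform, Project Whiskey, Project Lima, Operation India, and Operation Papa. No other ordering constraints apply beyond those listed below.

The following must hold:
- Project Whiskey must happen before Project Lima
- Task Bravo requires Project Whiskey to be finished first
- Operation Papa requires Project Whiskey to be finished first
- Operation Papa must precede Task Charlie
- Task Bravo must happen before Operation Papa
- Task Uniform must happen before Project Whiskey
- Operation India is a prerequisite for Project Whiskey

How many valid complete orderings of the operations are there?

2 operations have no prerequisites (Task Uniform, Operation India), so any of them could come first.
Counting all ways to extend the partial order to a total order gives 8.

8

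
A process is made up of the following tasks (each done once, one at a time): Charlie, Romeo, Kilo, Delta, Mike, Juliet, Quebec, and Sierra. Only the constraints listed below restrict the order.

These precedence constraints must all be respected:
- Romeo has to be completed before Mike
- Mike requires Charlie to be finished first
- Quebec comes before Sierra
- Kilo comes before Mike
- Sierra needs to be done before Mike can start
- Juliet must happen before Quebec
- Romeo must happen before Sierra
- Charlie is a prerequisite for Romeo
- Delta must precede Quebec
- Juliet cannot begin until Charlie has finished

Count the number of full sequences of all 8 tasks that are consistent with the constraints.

The tasks with no prerequisites are Charlie, Kilo, Delta; any of them can be placed first.
Counting all ways to extend the partial order to a total order gives 77.

77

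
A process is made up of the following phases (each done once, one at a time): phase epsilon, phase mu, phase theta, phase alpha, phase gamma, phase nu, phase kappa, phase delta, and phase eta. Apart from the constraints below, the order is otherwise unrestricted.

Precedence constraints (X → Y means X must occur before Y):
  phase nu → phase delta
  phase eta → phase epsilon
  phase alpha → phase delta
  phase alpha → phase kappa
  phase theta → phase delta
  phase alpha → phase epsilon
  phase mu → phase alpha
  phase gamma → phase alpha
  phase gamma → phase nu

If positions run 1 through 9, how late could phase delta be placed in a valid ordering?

Phase delta has no required successors, so nothing stops it from going last (position 9).

9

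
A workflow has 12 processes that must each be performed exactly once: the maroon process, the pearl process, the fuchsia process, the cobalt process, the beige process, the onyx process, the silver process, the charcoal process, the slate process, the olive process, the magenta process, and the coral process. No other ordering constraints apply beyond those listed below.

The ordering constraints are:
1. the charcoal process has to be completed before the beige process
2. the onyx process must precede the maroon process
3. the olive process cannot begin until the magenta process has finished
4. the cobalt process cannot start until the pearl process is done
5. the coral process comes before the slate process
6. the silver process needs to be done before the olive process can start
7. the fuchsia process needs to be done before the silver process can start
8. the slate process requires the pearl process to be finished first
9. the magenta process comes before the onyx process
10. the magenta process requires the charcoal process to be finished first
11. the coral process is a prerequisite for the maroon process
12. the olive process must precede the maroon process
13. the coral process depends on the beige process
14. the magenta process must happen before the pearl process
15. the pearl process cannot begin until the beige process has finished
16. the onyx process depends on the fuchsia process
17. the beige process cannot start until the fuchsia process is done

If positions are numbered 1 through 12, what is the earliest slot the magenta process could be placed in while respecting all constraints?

2

The only process forced before the magenta process (directly or transitively) is the charcoal process.
So at minimum 1 process comes before the magenta process, putting the magenta process no earlier than position 2. That position is achievable by scheduling exactly that predecessor first.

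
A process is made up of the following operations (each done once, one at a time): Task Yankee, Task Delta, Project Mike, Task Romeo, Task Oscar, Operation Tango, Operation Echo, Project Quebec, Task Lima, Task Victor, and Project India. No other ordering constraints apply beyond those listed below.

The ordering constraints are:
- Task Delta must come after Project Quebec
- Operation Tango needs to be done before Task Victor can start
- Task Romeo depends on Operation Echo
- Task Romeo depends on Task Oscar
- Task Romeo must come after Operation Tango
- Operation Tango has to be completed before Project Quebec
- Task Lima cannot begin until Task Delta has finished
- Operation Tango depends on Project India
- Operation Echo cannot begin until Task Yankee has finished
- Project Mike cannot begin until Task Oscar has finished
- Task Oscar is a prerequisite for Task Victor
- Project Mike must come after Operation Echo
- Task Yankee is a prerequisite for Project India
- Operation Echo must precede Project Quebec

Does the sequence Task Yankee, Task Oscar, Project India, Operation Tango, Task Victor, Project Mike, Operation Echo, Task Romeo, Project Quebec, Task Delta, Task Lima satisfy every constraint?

Here Operation Echo comes after Project Mike.
That contradicts the constraint that Operation Echo must precede Project Mike.

No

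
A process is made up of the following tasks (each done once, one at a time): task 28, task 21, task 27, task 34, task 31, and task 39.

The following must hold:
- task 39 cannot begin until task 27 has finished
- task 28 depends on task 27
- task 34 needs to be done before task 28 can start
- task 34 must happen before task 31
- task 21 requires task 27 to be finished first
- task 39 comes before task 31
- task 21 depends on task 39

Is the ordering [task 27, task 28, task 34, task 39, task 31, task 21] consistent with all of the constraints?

No

Here task 34 comes after task 28.
Since task 34 is required before task 28, the ordering is invalid.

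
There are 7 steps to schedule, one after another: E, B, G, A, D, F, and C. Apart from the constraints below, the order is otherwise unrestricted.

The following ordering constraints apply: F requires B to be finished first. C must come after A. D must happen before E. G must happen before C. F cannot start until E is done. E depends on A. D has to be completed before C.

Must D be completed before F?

There is a constraint chain D → E → F.
That forces D before F in every valid schedule.

Yes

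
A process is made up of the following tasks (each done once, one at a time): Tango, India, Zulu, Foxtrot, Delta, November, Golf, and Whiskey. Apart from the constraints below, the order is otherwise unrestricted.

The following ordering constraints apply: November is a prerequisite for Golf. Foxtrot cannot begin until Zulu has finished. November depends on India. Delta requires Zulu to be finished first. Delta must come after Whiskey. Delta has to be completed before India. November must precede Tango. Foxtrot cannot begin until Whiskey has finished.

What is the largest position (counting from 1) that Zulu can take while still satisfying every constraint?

The tasks that are forced after Zulu, directly or by a chain of constraints, are Tango, India, Foxtrot, Delta, November, Golf. That's 6 tasks.
With 6 mandatory successors out of 8 tasks total, the latest slot for Zulu is 8−6 = 2, and it's reachable by doing all non-successors before Zulu.

2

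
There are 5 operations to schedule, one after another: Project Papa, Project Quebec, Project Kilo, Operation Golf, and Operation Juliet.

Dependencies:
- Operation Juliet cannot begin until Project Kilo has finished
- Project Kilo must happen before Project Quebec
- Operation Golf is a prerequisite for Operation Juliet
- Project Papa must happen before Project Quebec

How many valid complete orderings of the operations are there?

16

The operations with no prerequisites are Project Papa, Project Kilo, Operation Golf; any of them can be placed first.
Systematically extending each partial ordering one operation at a time and counting, there are 16 complete orderings.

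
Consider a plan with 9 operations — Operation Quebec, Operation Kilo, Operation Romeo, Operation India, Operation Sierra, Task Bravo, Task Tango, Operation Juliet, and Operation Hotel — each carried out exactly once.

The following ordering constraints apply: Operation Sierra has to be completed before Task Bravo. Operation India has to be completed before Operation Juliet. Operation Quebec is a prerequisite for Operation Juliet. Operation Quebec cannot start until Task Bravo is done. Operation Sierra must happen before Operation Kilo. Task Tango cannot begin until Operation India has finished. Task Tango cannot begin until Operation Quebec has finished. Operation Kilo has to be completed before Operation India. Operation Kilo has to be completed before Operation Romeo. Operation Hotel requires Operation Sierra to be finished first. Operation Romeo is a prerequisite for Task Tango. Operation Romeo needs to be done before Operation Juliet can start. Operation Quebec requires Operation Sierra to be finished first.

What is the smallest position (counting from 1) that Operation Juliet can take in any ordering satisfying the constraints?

7

Every operation that must precede Operation Juliet has to come before it. Tracing all chains that end at Operation Juliet, those operations are: Operation Quebec, Operation Kilo, Operation Romeo, Operation India, Operation Sierra, Task Bravo — 6 in total.
With 6 mandatory predecessors, the earliest Operation Juliet can sit is position 6+1 = 7, and placing just those 6 first achieves it.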